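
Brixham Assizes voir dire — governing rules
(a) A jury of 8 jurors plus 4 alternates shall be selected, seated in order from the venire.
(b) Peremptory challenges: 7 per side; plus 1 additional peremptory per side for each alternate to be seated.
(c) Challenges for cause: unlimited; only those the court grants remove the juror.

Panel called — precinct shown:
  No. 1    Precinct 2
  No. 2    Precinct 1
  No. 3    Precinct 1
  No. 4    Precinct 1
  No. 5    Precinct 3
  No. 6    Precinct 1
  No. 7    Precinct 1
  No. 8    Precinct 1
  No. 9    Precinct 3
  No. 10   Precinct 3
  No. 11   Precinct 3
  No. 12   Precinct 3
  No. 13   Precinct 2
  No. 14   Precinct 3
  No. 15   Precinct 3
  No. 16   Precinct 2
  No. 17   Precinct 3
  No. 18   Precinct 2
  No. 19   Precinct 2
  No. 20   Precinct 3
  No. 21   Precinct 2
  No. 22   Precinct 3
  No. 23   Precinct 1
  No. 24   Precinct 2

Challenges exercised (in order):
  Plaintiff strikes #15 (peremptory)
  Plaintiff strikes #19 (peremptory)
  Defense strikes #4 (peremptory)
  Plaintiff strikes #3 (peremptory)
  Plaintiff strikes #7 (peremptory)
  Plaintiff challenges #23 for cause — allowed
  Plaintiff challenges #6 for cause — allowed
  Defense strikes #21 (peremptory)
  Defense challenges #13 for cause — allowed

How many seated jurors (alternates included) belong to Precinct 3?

7

Removed: #3, #4, #6, #7, #13, #15, #19, #21, #23.
Seated (12 incl. alternates): #1, #2, #5, #8, #9, #10, #11, #12, #14, #16, #17, #18.
Of those, in Precinct 3: #5, #9, #10, #11, #12, #14, #17 → 7.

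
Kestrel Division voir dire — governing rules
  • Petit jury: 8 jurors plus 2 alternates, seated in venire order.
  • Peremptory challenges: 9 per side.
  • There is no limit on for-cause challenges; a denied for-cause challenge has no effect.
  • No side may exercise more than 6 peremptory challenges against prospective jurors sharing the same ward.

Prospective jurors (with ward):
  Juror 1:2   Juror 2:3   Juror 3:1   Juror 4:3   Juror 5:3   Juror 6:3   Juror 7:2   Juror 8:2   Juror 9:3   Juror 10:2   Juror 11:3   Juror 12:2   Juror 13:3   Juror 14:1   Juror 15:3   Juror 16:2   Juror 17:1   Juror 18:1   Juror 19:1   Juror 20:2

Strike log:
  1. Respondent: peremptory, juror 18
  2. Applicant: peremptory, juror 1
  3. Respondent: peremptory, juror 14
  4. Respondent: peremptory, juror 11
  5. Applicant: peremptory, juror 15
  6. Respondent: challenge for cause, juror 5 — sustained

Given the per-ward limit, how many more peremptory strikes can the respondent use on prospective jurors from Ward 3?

5

Respondent peremptories so far: #18, #14, #11 — 3 of 9 used, 6 left overall.
Against Ward 3: #11 — 1 used; per-ward cap 6 leaves 5.
Binding limit: min(6, 5) = 5.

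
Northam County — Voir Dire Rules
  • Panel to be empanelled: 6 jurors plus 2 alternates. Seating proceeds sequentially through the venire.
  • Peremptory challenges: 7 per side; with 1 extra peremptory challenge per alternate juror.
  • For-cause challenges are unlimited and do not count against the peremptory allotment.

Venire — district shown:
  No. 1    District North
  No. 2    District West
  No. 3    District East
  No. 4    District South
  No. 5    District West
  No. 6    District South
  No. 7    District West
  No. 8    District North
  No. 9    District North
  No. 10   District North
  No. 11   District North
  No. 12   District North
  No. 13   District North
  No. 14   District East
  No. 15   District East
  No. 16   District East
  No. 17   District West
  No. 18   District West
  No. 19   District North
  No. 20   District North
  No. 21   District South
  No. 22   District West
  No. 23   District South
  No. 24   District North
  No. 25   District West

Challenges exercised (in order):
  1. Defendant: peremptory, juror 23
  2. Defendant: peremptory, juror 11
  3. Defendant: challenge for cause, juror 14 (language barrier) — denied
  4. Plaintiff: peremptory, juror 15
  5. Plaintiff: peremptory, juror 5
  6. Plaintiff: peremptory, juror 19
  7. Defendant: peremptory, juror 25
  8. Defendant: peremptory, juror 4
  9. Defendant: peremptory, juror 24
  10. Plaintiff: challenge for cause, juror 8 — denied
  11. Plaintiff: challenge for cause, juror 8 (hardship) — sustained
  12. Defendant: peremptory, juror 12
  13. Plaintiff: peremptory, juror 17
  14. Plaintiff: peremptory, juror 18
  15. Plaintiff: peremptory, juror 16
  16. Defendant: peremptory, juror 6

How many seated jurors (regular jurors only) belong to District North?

3

Removed: #4, #5, #6, #8, #11, #12, #15, #16, #17, #18, #19, #23, #24, #25.
Seated jurors 1–6: #1, #2, #3, #7, #9, #10 (alternates #13, #14 not counted).
Of those, in District North: #1, #9, #10 → 3.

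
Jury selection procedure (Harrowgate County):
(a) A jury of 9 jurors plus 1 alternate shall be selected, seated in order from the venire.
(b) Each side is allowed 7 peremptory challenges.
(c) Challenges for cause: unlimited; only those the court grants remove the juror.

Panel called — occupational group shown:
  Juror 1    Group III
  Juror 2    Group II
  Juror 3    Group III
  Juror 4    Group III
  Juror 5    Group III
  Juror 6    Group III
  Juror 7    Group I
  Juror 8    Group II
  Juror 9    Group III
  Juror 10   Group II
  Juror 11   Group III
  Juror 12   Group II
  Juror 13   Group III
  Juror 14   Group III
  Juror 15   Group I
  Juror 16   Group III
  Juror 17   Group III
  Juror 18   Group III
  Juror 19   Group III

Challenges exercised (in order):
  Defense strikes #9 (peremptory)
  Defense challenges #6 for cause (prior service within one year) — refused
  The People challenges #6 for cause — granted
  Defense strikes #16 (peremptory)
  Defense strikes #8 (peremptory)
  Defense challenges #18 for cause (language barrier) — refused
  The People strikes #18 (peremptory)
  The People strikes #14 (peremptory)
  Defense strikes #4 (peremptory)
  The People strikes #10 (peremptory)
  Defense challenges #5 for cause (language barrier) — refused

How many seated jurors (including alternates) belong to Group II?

Removed: #4, #6, #8, #9, #10, #14, #16, #18.
Seated (10 incl. alternates): #1, #2, #3, #5, #7, #11, #12, #13, #15, #17.
Of those, in Group II: #2, #12 → 2.

2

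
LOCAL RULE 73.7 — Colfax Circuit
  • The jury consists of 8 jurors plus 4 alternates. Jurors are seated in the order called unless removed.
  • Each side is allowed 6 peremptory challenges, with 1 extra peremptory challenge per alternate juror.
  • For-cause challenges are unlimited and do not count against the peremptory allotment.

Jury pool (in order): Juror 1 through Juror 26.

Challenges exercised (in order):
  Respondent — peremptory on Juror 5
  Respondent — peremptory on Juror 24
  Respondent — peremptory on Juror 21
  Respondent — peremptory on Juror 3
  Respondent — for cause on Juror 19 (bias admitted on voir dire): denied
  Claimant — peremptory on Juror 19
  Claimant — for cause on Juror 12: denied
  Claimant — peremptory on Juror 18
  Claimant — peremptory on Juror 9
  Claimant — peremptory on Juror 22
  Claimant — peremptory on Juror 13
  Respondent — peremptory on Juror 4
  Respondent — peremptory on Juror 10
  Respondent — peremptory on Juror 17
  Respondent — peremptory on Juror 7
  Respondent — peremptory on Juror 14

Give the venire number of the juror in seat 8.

Removed: #3, #4, #5, #7, #9, #10, #13, #14, #17, #18, #19, #21, #22, #24. (#12 stays — for-cause denied.)
Seating in order: seats 1–8 → #1, #2, #6, #8, #11, #12, #15, #16; alternates → #20, #23, #25, #26.
So seat 8 is #16.

16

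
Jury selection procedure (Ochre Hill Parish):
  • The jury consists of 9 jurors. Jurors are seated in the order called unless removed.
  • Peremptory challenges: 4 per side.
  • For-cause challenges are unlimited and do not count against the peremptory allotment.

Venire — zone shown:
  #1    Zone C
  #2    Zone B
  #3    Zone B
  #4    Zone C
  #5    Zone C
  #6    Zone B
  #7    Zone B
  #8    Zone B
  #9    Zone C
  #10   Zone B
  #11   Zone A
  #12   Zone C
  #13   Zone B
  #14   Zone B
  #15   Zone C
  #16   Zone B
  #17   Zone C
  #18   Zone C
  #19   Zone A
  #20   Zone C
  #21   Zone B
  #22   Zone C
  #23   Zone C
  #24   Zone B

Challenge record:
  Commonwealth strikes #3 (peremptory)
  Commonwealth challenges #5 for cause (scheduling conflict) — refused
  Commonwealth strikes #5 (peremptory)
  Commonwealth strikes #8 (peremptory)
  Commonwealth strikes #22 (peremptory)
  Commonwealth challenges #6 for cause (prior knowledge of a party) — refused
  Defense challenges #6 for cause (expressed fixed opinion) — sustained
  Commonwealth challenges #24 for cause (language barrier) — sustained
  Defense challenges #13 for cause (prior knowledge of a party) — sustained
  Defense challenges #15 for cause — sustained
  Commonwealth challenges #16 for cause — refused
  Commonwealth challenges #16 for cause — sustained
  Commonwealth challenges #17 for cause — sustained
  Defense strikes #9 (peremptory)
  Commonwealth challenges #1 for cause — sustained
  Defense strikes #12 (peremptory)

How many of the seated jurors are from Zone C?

Removed: #1, #3, #5, #6, #8, #9, #12, #13, #15, #16, #17, #22, #24.
Seated jurors 1–9: #2, #4, #7, #10, #11, #14, #18, #19, #20.
Of those, in Zone C: #4, #18, #20 → 3.

3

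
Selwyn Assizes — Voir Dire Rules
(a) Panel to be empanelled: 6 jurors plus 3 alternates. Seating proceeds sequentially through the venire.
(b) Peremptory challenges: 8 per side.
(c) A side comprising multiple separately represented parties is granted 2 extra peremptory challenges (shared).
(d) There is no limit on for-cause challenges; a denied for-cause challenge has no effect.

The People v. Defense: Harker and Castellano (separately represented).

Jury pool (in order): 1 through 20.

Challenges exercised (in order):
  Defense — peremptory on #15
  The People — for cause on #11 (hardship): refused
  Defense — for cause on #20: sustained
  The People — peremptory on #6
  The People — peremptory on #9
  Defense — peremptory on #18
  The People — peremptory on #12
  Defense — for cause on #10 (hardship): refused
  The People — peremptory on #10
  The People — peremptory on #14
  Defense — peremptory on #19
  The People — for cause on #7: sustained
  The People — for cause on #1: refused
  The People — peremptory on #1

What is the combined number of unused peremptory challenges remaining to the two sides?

9

The People allotment: 8. Defense allotment: 8 base + 2 multi-party = 10.
The People peremptories used: #6, #9, #12, #10, #14, #1 — 6 (for-cause on #11, #7, #1 don't count).
Defense peremptories used: #15, #18, #19 — 3 (for-cause on #20, #10 don't count).
Remaining: (8 − 6) + (10 − 3) = 9.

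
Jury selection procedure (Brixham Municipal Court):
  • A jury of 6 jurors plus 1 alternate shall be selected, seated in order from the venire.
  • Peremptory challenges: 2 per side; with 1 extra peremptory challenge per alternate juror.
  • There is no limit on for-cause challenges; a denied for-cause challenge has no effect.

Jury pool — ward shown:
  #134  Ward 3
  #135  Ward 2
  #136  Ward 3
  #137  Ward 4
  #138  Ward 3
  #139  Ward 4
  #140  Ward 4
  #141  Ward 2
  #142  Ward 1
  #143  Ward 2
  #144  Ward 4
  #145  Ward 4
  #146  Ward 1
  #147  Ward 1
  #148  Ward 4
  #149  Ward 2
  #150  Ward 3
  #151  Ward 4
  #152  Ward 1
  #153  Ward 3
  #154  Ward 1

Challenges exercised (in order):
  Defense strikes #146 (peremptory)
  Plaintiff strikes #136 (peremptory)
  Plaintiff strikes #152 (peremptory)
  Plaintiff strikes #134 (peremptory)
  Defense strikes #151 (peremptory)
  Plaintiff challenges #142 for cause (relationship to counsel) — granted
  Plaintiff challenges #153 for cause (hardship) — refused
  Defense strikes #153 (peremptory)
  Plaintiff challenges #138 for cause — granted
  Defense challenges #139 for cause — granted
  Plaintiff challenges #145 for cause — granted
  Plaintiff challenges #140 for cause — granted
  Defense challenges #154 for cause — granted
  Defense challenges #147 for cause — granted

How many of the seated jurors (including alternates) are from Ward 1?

Removed: #134, #136, #138, #139, #140, #142, #145, #146, #147, #151, #152, #153, #154.
Seated (7 incl. alternates): #135, #137, #141, #143, #144, #148, #149.
None of those are in Ward 1 → 0.

0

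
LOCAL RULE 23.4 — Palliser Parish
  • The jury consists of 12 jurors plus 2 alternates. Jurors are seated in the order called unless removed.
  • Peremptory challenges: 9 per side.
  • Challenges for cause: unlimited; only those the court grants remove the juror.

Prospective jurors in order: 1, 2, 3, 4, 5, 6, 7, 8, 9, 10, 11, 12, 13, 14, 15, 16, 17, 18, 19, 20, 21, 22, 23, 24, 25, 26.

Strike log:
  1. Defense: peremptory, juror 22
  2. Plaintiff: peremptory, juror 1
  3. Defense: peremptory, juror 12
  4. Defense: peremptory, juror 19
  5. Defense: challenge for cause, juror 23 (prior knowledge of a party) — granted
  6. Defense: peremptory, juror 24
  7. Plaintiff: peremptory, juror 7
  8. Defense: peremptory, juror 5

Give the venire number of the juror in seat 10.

Removed: #1, #5, #7, #12, #19, #22, #23, #24.
Seating in order: seats 1–12 → #2, #3, #4, #6, #8, #9, #10, #11, #13, #14, #15, #16; alternates → #17, #18.
So seat 10 is #14.

14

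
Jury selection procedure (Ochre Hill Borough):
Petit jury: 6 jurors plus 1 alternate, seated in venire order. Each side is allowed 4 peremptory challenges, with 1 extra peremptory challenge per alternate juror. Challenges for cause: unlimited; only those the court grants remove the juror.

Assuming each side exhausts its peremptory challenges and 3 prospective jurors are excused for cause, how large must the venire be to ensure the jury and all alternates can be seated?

20

Seats to fill: 6 + 1 alternates = 7.
Peremptories: 4 + 1×1 = 5 per side × 2 sides = 10.
For-cause removals: 3.
Minimum venire: 7 + 10 + 3 = 20.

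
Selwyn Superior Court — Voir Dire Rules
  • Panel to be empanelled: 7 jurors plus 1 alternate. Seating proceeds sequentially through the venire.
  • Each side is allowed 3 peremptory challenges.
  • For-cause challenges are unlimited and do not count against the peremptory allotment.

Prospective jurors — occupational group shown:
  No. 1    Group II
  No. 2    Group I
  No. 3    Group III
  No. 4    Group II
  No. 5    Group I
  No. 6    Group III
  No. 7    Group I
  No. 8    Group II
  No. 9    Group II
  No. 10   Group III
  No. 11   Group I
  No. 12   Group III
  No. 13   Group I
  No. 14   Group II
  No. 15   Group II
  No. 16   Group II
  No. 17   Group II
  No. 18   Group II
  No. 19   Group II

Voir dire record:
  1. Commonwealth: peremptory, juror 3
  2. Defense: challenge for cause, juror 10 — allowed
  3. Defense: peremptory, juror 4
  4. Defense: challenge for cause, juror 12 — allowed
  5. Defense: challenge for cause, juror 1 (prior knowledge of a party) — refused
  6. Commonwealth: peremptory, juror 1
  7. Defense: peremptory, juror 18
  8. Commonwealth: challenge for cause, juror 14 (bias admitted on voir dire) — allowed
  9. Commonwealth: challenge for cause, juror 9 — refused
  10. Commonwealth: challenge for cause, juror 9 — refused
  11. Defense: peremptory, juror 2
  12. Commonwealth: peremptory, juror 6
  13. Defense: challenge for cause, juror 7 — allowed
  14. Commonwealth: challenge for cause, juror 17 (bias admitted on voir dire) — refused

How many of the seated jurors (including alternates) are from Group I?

Removed: #1, #2, #3, #4, #6, #7, #10, #12, #14, #18.
Seated (8 incl. alternates): #5, #8, #9, #11, #13, #15, #16, #17.
Of those, in Group I: #5, #11, #13 → 3.

3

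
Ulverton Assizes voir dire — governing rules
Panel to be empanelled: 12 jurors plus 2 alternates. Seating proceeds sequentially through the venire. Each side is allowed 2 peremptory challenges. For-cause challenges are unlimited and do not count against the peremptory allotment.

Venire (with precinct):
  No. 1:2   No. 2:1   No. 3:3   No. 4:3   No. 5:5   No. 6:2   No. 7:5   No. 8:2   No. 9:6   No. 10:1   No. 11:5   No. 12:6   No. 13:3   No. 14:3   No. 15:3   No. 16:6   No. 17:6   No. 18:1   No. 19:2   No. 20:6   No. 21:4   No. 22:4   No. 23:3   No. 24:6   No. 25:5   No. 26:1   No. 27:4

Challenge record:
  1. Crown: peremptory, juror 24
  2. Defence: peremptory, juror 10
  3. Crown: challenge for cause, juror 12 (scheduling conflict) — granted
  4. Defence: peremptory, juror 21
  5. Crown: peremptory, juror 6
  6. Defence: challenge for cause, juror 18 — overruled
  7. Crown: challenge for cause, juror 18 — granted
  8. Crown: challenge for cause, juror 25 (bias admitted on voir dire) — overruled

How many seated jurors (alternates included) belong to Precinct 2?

2

Removed: #6, #10, #12, #18, #21, #24.
Seated (14 incl. alternates): #1, #2, #3, #4, #5, #7, #8, #9, #11, #13, #14, #15, #16, #17.
Of those, in Precinct 2: #1, #8 → 2.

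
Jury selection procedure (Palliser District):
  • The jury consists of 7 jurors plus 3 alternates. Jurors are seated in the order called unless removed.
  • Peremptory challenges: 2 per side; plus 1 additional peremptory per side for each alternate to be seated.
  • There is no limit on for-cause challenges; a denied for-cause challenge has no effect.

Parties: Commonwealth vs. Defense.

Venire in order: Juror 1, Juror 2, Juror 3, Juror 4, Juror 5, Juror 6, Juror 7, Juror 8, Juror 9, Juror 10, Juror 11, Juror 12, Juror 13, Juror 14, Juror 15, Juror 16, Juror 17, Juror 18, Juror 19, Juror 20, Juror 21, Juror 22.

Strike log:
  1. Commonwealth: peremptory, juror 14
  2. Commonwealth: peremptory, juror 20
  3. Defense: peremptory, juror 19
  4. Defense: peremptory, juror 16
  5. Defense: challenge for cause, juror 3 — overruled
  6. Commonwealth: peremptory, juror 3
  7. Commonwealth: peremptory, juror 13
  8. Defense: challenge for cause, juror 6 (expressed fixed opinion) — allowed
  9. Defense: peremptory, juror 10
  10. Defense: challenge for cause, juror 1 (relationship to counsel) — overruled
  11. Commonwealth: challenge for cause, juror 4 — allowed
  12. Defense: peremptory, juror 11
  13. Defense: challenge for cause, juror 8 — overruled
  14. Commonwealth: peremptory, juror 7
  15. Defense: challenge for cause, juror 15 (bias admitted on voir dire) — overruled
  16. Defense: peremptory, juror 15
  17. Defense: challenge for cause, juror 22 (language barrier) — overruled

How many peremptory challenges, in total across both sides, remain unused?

0

Commonwealth allotment: 2 base + 1 × 3 alternates = 5. Defense allotment: 2 base + 1 × 3 alternates = 5.
Commonwealth peremptories used: #14, #20, #3, #13, #7 — 5 (the for-cause on #4 doesn't count).
Defense peremptories used: #19, #16, #10, #11, #15 — 5 (for-cause on #3, #6, #1, #8, #15, #22 don't count).
Remaining: (5 − 5) + (5 − 5) = 0.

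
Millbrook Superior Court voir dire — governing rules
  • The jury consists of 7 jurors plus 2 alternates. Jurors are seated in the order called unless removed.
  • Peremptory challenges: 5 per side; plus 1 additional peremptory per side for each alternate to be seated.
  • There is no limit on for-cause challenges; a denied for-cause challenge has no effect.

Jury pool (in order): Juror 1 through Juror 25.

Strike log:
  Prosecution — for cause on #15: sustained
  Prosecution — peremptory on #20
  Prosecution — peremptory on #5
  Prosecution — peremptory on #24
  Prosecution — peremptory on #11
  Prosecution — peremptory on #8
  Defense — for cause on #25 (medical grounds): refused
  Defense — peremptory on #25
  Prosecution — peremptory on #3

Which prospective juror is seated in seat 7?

Removed: #3, #5, #8, #11, #15, #20, #24, #25.
Seating in order: seats 1–7 → #1, #2, #4, #6, #7, #9, #10; alternates → #12, #13.
So seat 7 is #10.

10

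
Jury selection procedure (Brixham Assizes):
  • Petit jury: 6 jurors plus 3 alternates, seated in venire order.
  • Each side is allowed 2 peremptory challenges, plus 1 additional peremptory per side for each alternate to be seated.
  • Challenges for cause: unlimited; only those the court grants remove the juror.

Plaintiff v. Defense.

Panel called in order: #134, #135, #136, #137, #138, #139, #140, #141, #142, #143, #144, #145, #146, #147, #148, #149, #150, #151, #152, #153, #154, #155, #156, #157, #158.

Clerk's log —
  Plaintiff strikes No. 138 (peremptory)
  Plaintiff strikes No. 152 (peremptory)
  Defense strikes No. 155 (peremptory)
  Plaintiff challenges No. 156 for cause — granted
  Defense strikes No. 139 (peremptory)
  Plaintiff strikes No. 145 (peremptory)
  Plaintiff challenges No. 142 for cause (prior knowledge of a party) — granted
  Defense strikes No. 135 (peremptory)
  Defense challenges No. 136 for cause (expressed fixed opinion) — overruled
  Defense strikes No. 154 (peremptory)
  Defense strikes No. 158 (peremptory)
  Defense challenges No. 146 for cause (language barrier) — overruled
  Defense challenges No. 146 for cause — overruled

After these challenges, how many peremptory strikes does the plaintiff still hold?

2

Plaintiff allotment: 2 base + 1 × 3 alternates = 5.
Plaintiff peremptories used: #138, #152, #145 — 3 (for-cause on #156, #142 don't count).
Remaining: 5 − 3 = 2.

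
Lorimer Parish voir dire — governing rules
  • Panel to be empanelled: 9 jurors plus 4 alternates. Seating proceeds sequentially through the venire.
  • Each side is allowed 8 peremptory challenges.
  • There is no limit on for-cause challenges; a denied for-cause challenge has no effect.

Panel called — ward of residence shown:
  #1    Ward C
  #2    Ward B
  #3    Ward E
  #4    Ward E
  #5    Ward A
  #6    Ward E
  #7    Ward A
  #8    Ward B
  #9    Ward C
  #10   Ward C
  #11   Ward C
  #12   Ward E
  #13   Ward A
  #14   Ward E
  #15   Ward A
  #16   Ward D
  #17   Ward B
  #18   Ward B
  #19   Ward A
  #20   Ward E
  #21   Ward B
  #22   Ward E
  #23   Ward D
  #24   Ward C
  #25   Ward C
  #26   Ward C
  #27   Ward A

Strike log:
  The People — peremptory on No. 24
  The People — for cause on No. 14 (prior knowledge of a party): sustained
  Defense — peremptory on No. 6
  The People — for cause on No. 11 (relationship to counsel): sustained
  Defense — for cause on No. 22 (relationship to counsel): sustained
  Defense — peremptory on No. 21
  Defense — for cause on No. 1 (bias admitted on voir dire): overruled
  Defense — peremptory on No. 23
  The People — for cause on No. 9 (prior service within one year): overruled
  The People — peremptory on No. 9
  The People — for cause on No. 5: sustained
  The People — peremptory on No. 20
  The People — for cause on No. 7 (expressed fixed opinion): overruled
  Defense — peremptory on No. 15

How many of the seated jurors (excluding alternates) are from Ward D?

0

Removed: #5, #6, #9, #11, #14, #15, #20, #21, #22, #23, #24.
Seated jurors 1–9: #1, #2, #3, #4, #7, #8, #10, #12, #13 (alternates #16, #17, #18, #19 not counted).
None of those are in Ward D → 0.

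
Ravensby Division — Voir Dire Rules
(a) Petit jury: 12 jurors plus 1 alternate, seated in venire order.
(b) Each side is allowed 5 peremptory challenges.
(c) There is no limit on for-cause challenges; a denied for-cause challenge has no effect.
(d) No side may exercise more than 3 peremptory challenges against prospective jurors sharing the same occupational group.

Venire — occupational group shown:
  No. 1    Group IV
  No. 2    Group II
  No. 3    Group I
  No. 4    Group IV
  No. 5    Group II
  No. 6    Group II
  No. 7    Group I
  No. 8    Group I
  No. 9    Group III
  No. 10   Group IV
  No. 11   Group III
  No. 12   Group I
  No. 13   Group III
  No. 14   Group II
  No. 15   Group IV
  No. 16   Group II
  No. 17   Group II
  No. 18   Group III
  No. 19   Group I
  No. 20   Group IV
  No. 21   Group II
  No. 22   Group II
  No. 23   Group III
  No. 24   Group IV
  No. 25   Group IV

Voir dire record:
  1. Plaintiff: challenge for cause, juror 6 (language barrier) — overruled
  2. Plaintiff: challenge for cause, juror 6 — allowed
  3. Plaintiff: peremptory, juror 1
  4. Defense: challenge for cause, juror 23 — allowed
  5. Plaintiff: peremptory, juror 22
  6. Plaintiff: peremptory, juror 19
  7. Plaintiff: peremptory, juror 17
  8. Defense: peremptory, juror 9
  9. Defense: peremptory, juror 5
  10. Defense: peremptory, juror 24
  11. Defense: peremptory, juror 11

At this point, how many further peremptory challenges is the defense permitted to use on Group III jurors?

1

Defense peremptories so far: #9, #5, #24, #11 — 4 of 5 used, 1 left overall.
Against Group III: #9, #11 — 2 used; per-group cap 3 leaves 1.
Binding limit: min(1, 1) = 1.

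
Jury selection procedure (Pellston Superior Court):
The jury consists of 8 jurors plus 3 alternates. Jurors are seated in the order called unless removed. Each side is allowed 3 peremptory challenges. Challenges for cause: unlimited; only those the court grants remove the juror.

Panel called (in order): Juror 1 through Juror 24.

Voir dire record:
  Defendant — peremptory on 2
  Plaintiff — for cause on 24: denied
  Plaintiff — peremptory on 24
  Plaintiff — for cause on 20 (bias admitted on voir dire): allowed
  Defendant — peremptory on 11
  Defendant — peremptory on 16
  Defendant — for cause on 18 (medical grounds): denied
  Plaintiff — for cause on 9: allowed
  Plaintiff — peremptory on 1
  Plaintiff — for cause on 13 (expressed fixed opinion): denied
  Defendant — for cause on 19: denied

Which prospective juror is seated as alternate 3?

15

Removed: #1, #2, #9, #11, #16, #20, #24. (#13, #18, #19 stay — for-cause denied.)
Seating in order: seats 1–8 → #3, #4, #5, #6, #7, #8, #10, #12; alternates → #13, #14, #15.
So alternate 3 is #15.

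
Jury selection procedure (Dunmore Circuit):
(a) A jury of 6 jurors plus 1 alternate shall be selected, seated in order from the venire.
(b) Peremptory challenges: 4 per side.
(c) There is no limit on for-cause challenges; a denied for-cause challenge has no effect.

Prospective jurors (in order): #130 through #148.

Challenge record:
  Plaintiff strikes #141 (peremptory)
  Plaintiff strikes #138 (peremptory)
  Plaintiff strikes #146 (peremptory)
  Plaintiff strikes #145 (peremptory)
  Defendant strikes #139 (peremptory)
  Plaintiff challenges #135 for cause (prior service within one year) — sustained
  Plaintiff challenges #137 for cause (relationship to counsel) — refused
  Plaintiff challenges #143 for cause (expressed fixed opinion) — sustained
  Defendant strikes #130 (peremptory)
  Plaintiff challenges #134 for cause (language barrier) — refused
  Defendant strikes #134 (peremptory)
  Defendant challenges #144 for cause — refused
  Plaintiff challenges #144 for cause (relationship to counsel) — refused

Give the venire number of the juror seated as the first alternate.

Removed: #130, #134, #135, #138, #139, #141, #143, #145, #146. (#137, #144 stay — for-cause denied.)
Seating in order: seats 1–6 → #131, #132, #133, #136, #137, #140; alternates → #142.
So alternate 1 is #142.

142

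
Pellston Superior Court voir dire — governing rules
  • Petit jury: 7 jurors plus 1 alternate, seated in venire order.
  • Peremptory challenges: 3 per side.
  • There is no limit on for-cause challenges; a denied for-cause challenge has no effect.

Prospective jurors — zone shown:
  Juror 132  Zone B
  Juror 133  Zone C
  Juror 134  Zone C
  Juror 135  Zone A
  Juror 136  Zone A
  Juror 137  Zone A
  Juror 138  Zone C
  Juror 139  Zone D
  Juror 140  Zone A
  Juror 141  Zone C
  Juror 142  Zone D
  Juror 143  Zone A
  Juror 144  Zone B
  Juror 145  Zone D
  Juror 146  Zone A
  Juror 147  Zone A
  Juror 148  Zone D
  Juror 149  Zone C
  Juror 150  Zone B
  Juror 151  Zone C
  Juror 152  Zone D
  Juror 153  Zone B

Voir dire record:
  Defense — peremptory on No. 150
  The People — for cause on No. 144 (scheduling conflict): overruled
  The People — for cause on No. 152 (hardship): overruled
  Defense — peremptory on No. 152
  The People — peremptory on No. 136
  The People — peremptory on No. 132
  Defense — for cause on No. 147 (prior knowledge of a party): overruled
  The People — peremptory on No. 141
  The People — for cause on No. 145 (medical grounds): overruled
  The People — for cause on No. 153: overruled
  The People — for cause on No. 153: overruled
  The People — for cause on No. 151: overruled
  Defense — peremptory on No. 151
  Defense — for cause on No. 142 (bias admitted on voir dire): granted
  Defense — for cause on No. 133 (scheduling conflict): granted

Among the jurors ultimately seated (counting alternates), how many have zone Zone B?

Removed: #132, #133, #136, #141, #142, #150, #151, #152.
Seated (8 incl. alternates): #134, #135, #137, #138, #139, #140, #143, #144.
Of those, in Zone B: #144 → 1.

1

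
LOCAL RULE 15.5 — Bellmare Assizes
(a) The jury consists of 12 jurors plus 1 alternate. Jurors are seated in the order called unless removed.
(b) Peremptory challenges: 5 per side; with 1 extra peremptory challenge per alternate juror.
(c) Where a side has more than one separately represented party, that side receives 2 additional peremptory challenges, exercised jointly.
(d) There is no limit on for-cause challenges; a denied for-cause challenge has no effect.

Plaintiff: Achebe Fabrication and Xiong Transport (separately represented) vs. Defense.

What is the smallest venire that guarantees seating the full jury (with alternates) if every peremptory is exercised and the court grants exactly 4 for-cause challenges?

Seats to fill: 12 + 1 alternates = 13.
Peremptories — Plaintiff: 5 + 1×1 + 2 = 8; Defense: 5 + 1×1 = 6; total 14.
For-cause removals: 4.
Minimum venire: 13 + 14 + 4 = 31.

31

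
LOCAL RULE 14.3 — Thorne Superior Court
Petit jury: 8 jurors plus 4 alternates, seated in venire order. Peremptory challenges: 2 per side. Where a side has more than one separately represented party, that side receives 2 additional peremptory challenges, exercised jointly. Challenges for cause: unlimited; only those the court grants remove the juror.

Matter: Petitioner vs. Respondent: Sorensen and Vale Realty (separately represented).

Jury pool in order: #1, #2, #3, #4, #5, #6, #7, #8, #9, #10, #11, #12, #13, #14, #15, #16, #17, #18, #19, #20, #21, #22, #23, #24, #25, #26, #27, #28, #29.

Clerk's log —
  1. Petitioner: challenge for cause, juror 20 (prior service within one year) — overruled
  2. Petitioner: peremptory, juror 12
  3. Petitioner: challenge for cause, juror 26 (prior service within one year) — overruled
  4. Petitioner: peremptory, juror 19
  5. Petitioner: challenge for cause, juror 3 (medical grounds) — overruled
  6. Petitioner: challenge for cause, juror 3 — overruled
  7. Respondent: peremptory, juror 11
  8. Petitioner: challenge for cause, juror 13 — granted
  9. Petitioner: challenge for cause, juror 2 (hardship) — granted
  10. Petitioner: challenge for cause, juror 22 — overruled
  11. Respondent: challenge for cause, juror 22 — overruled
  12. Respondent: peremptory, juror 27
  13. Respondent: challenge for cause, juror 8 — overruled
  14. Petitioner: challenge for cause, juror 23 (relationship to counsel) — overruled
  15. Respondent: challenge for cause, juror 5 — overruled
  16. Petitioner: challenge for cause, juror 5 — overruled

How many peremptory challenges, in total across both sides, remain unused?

2

Petitioner allotment: 2. Respondent allotment: 2 base + 2 multi-party = 4.
Petitioner peremptories used: #12, #19 — 2 (for-cause on #20, #26, #3, #3, #13, #2, #22, #23, #5 don't count).
Respondent peremptories used: #11, #27 — 2 (for-cause on #22, #8, #5 don't count).
Remaining: (2 − 2) + (4 − 2) = 2.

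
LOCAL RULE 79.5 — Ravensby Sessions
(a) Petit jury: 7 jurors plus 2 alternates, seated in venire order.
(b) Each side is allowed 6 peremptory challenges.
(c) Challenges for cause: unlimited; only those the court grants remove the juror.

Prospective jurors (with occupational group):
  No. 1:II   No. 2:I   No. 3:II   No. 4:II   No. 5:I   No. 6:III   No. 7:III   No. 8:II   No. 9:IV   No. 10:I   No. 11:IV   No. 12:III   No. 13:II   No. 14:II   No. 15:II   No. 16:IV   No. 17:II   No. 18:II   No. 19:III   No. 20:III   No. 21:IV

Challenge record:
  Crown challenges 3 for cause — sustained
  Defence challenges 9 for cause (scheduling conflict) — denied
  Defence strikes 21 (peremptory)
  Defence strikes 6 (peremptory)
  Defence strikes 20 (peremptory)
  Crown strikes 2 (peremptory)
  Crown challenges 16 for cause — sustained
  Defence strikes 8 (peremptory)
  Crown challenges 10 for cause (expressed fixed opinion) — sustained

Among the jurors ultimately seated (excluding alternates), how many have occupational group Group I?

1

Removed: #2, #3, #6, #8, #10, #16, #20, #21.
Seated jurors 1–7: #1, #4, #5, #7, #9, #11, #12 (alternates #13, #14 not counted).
Of those, in Group I: #5 → 1.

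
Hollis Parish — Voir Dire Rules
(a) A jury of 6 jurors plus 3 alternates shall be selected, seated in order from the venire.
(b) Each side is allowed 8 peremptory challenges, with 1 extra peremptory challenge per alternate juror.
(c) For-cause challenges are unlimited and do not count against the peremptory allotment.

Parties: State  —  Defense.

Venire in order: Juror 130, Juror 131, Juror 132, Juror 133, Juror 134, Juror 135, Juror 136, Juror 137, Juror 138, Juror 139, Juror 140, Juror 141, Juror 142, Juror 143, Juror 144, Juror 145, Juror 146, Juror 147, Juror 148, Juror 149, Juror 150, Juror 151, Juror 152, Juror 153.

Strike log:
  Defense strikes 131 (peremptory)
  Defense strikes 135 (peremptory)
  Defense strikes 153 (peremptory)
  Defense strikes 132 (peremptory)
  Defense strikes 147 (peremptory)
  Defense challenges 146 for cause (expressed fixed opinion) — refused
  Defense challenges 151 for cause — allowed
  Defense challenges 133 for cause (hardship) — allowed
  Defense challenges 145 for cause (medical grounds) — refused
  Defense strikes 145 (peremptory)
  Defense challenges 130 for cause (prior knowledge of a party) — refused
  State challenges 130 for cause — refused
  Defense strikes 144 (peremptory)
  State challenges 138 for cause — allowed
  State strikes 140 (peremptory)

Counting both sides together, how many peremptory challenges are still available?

14

State allotment: 8 base + 1 × 3 alternates = 11. Defense allotment: 8 base + 1 × 3 alternates = 11.
State peremptories used: #140 — 1 (for-cause on #130, #138 don't count).
Defense peremptories used: #131, #135, #153, #132, #147, #145, #144 — 7 (for-cause on #146, #151, #133, #145, #130 don't count).
Remaining: (11 − 1) + (11 − 7) = 14.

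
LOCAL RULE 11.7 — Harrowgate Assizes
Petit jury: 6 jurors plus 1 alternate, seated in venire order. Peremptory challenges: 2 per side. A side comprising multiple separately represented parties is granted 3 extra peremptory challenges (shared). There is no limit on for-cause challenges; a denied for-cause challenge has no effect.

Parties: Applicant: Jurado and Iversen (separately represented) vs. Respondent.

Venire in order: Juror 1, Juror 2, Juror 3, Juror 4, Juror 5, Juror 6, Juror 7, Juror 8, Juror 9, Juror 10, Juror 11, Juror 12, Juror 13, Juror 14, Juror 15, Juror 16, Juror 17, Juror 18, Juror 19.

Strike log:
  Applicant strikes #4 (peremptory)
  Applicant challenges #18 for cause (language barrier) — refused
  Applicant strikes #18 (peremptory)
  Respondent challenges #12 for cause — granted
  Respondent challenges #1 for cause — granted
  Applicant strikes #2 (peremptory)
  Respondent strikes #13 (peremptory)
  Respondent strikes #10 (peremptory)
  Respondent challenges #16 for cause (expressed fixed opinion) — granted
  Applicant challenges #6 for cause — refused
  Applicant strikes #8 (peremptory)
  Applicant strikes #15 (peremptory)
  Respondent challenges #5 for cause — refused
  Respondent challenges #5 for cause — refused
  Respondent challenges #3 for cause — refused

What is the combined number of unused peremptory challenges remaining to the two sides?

Applicant allotment: 2 base + 3 multi-party = 5. Respondent allotment: 2.
Applicant peremptories used: #4, #18, #2, #8, #15 — 5 (for-cause on #18, #6 don't count).
Respondent peremptories used: #13, #10 — 2 (for-cause on #12, #1, #16, #5, #5, #3 don't count).
Remaining: (5 − 5) + (2 − 2) = 0.

0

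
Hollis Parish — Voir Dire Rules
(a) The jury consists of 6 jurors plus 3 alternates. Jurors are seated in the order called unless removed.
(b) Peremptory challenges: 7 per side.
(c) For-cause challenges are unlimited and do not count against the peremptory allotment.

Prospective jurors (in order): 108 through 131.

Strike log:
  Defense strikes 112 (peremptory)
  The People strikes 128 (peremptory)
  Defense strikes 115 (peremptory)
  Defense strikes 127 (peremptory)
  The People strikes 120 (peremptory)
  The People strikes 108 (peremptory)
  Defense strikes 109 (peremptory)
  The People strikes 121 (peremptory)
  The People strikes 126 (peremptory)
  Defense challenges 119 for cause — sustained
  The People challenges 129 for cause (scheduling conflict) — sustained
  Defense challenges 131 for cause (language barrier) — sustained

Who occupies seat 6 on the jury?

Removed: #108, #109, #112, #115, #119, #120, #121, #126, #127, #128, #129, #131.
Seating in order: seats 1–6 → #110, #111, #113, #114, #116, #117; alternates → #118, #122, #123.
So seat 6 is #117.

117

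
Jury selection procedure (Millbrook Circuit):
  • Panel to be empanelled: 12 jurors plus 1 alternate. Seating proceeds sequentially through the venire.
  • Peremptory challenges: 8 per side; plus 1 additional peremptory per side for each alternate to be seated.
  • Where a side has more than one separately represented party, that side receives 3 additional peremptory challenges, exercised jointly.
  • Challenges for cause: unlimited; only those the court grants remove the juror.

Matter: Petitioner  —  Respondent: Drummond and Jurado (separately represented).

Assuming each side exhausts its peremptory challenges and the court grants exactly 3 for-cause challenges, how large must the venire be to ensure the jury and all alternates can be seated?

37

Seats to fill: 12 + 1 alternates = 13.
Peremptories — Petitioner: 8 + 1×1 = 9; Respondent: 8 + 1×1 + 3 = 12; total 21.
For-cause removals: 3.
Minimum venire: 13 + 21 + 3 = 37.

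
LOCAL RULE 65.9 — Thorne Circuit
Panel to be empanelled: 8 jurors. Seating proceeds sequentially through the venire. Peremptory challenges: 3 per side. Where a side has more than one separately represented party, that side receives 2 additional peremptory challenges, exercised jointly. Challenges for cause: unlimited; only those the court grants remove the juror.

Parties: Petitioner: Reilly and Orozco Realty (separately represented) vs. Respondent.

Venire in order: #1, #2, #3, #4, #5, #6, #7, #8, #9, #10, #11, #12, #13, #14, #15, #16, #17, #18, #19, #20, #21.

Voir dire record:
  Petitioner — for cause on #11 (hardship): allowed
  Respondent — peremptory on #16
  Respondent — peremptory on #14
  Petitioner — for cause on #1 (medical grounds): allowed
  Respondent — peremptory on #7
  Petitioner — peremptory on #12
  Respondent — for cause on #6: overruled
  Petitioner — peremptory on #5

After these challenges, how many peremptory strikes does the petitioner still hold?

3

Petitioner allotment: 3 base + 2 multi-party = 5.
Petitioner peremptories used: #12, #5 — 2 (for-cause on #11, #1 don't count).
Remaining: 5 − 2 = 3.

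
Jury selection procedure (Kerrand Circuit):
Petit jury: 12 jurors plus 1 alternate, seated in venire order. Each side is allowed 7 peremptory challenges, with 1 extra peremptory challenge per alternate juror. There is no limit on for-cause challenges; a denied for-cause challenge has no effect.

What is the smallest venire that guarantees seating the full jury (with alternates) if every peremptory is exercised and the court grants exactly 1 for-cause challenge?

Seats to fill: 12 + 1 alternates = 13.
Peremptories: 7 + 1×1 = 8 per side × 2 sides = 16.
For-cause removals: 1.
Minimum venire: 13 + 16 + 1 = 30.

30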